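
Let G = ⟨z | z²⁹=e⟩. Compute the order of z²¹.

Compute successive powers until reaching e:
  (z²¹)¹ = z²¹, (z²¹)² = z¹³, (z²¹)³ = z⁵, (z²¹)⁴ = z²⁶, (z²¹)⁵ = z¹⁸, (z²¹)⁶ = z¹⁰, (z²¹)⁷ = z², (z²¹)⁸ = z²³, (z²¹)⁹ = z¹⁵, (z²¹)¹⁰ = z⁷, (z²¹)¹¹ = z²⁸, (z²¹)¹² = z²⁰, (z²¹)¹³ = z¹², (z²¹)¹⁴ = z⁴, (z²¹)¹⁵ = z²⁵, (z²¹)¹⁶ = z¹⁷, (z²¹)¹⁷ = z⁹, (z²¹)¹⁸ = z, (z²¹)¹⁹ = z²², (z²¹)²⁰ = z¹⁴, (z²¹)²¹ = z⁶, (z²¹)²² = z²⁷, (z²¹)²³ = z¹⁹, (z²¹)²⁴ = z¹¹, (z²¹)²⁵ = z³, (z²¹)²⁶ = z²⁴, (z²¹)²⁷ = z¹⁶, (z²¹)²⁸ = z⁸, (z²¹)²⁹ = e.
The smallest positive k with (z²¹)ᵏ = e is 29.

Answer: 29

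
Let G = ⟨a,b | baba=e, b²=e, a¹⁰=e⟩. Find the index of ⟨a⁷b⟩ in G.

First find ord(a⁷b) by computing successive powers:
  (a⁷b)¹ = a⁷b, (a⁷b)² = e.
So |⟨a⁷b⟩| = ord(a⁷b) = 2. With |G| = 20, by Lagrange [G : ⟨a⁷b⟩] = 20/2 = 10.

Answer: 10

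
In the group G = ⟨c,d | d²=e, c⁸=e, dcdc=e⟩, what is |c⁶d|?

Compute successive powers until reaching e:
  (c⁶d)¹ = c⁶d, (c⁶d)² = e.
The smallest positive k with (c⁶d)ᵏ = e is 2.

Answer: 2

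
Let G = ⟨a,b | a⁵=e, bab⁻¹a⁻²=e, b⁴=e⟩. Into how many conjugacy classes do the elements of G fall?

The conjugacy classes (representative and size) are:
  [e] (size 1), [a⁴] (size 4), [a²b] (size 5), [b²] (size 5), [a³b³] (size 5).
Class equation: 1 + 4 + 5 + 5 + 5 = 20 = |G|. So G has 5 conjugacy classes.

Answer: 5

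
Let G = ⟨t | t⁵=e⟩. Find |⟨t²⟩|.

|⟨t²⟩| equals the order of t². Compute successive powers until reaching e:
  (t²)¹ = t², (t²)² = t⁴, (t²)³ = t, (t²)⁴ = t³, (t²)⁵ = e.
The smallest positive k with (t²)ᵏ = e is 5, so |⟨t²⟩| = 5.

Answer: 5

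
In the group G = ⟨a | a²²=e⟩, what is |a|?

Compute successive powers until reaching e:
  a¹ = a, a² = a², a³ = a³, a⁴ = a⁴, a⁵ = a⁵, a⁶ = a⁶, a⁷ = a⁷, a⁸ = a⁸, a⁹ = a⁹, a¹⁰ = a¹⁰, a¹¹ = a¹¹, a¹² = a¹², a¹³ = a¹³, a¹⁴ = a¹⁴, a¹⁵ = a¹⁵, a¹⁶ = a¹⁶, a¹⁷ = a¹⁷, a¹⁸ = a¹⁸, a¹⁹ = a¹⁹, a²⁰ = a²⁰, a²¹ = a²¹, a²² = e.
The smallest positive k with aᵏ = e is 22.

Answer: 22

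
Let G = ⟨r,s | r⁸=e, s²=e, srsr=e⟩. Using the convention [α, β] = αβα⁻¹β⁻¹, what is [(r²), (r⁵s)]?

[(r²), (r⁵s)] = (r²)·(r⁵s)·(r²)⁻¹·(r⁵s)⁻¹.
  (r²) · (r⁵s) = r⁷s
  (r⁷s) · (r⁶) = rs
  (rs) · (r⁵s) = r⁴

Answer: r⁴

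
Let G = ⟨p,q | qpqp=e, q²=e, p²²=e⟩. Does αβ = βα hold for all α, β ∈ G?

p·q = pq but q·p = p²¹q, so p·q ≠ q·p and G is not abelian.

Answer: No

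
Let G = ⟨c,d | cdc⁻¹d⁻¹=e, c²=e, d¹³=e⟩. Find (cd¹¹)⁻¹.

The order of (cd¹¹) is 26 (smallest k with (cd¹¹)ᵏ = e), so (cd¹¹)⁻¹ = (cd¹¹)²⁵ = cd².
Check: (cd¹¹) · (cd²) → (cd¹¹) · c = d¹¹;   (d¹¹) · d² = e, giving e as required.

Answer: cd²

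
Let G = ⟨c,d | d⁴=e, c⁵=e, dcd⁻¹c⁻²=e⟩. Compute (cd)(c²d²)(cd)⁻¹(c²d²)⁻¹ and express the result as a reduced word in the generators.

[(cd), (c²d²)] = (cd)·(c²d²)·(cd)⁻¹·(c²d²)⁻¹.
  (cd) · (c²d²) = d³
  (d³) · (c²d³) = cd²
  (cd²) · (c²d²) = c⁴

Answer: c⁴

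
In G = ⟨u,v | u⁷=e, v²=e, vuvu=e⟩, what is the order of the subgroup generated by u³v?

|⟨u³v⟩| equals the order of u³v. Compute successive powers until reaching e:
  (u³v)¹ = u³v, (u³v)² = e.
The smallest positive k with (u³v)ᵏ = e is 2, so |⟨u³v⟩| = 2.

Answer: 2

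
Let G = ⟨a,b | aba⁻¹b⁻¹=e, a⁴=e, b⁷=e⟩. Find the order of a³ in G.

Compute successive powers until reaching e:
  (a³)¹ = a³, (a³)² = a², (a³)³ = a, (a³)⁴ = e.
The smallest positive k with (a³)ᵏ = e is 4.

Answer: 4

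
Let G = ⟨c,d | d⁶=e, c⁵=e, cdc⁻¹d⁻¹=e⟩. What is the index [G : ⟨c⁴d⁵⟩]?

First find ord(c⁴d⁵) by computing successive powers:
  (c⁴d⁵)¹ = c⁴d⁵, (c⁴d⁵)² = c³d⁴, (c⁴d⁵)³ = c²d³, (c⁴d⁵)⁴ = cd², (c⁴d⁵)⁵ = d, (c⁴d⁵)⁶ = c⁴, (c⁴d⁵)⁷ = c³d⁵, (c⁴d⁵)⁸ = c²d⁴, (c⁴d⁵)⁹ = cd³, (c⁴d⁵)¹⁰ = d², (c⁴d⁵)¹¹ = c⁴d, (c⁴d⁵)¹² = c³, (c⁴d⁵)¹³ = c²d⁵, (c⁴d⁵)¹⁴ = cd⁴, (c⁴d⁵)¹⁵ = d³, (c⁴d⁵)¹⁶ = c⁴d², (c⁴d⁵)¹⁷ = c³d, (c⁴d⁵)¹⁸ = c², (c⁴d⁵)¹⁹ = cd⁵, (c⁴d⁵)²⁰ = d⁴, (c⁴d⁵)²¹ = c⁴d³, (c⁴d⁵)²² = c³d², (c⁴d⁵)²³ = c²d, (c⁴d⁵)²⁴ = c, (c⁴d⁵)²⁵ = d⁵, (c⁴d⁵)²⁶ = c⁴d⁴, (c⁴d⁵)²⁷ = c³d³, (c⁴d⁵)²⁸ = c²d², (c⁴d⁵)²⁹ = cd, (c⁴d⁵)³⁰ = e.
So |⟨c⁴d⁵⟩| = ord(c⁴d⁵) = 30. With |G| = 30, by Lagrange [G : ⟨c⁴d⁵⟩] = 30/30 = 1.

Answer: 1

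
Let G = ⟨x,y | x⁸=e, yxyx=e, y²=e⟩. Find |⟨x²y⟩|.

|⟨x²y⟩| equals the order of x²y. Compute successive powers until reaching e:
  (x²y)¹ = x²y, (x²y)² = e.
The smallest positive k with (x²y)ᵏ = e is 2, so |⟨x²y⟩| = 2.

Answer: 2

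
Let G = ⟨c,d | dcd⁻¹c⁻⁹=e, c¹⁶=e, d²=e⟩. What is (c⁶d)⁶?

Compute successive powers of (c⁶d), reducing at each step:
  (c⁶d)²: (c⁶d) · c⁶ = c¹²d;   (c¹²d) · d = c¹²
  (c⁶d)³: (c¹²) · c⁶ = c²;   (c²) · d = c²d
  (c⁶d)⁴: (c²d) · c⁶ = c⁸d;   (c⁸d) · d = c⁸
  (c⁶d)⁵: (c⁸) · c⁶ = c¹⁴;   (c¹⁴) · d = c¹⁴d
  (c⁶d)⁶: (c¹⁴d) · c⁶ = c⁴d;   (c⁴d) · d = c⁴

Answer: c⁴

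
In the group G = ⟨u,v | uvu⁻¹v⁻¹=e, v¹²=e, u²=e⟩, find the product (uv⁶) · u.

Compute (uv⁶) · u by multiplying left to right and reducing via the relations at each step:
  (uv⁶) · u = v⁶

Answer: v⁶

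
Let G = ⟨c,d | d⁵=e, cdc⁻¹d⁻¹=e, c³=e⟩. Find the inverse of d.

The order of d is 5 (smallest k with dᵏ = e), so d⁻¹ = d⁴ = d⁴.
Check: d · (d⁴) → d · d⁴ = e, giving e as required.

Answer: d⁴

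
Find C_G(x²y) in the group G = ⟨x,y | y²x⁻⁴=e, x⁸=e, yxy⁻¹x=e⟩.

⟨x²y⟩ ⊆ C_G(x²y) since powers of x²y commute with x²y; so |C_G(x²y)| ≥ |⟨x²y⟩| = 4.
By orbit–stabilizer, |C_G(x²y)| = |G| / |conj. class of x²y| = 16 / 4 = 4.
The 4 elements commuting with x²y are {e, x⁴, x²y, x²y⁻¹}.

Answer: {e, x⁴, x²y, x²y⁻¹}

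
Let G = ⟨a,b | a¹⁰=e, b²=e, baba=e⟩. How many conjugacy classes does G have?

The conjugacy classes (representative and size) are:
  [e] (size 1), [a] (size 2), [a²] (size 2), [a³] (size 2), [a⁴] (size 2), [a⁵] (size 1), [a²b] (size 5), [a³b] (size 5).
Class equation: 1 + 2 + 2 + 2 + 2 + 1 + 5 + 5 = 20 = |G|. So G has 8 conjugacy classes.

Answer: 8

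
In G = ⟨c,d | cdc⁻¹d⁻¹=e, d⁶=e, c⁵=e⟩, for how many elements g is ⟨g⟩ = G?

G is cyclic of order 30. An element generates G iff its order is 30, and a cyclic group of order 30 has exactly φ(30) = 8 such elements.

Answer: 8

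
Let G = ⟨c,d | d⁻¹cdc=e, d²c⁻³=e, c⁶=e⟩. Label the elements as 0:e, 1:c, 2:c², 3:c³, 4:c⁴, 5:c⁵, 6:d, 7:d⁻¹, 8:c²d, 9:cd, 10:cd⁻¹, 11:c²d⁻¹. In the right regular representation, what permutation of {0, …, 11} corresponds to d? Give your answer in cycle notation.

(0 6 3 7)(1 9 4 10)(2 8 5 11)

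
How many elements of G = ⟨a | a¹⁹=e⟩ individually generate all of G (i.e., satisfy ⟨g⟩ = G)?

G is cyclic of order 19. An element generates G iff its order is 19, and a cyclic group of order 19 has exactly φ(19) = 18 such elements.

Answer: 18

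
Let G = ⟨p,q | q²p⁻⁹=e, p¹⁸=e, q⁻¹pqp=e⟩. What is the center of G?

An element z ∈ Z(G) iff z commutes with every generator.
For example p⁹ is central: (p⁹)·p = p¹⁰ = p·(p⁹); (p⁹)·q = q⁻¹ = q·(p⁹).
Whereas p ∉ Z(G) since p·q = pq ≠ p⁸q⁻¹ = q·p.
Checking each of the 36 elements this way gives Z(G) = {e, p⁹}, of order 2.

Answer: {e, p⁹}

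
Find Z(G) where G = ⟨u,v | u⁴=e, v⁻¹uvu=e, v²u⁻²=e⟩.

An element z ∈ Z(G) iff z commutes with every generator.
For example u² is central: (u²)·u = u³ = u·(u²); (u²)·v = v⁻¹ = v·(u²).
Whereas u ∉ Z(G) since u·v = uv ≠ uv⁻¹ = v·u.
Checking each of the 8 elements this way gives Z(G) = {e, u²}, of order 2.

Answer: {e, u²}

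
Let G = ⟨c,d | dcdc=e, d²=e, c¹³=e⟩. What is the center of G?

An element z ∈ Z(G) iff z commutes with every generator.
For example e is central: e·c = c = c·e; e·d = d = d·e.
Whereas c ∉ Z(G) since c·d = cd ≠ c¹²d = d·c.
Checking each of the 26 elements this way gives Z(G) = {e}, of order 1.

Answer: {e}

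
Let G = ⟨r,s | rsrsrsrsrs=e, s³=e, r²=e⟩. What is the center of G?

An element z ∈ Z(G) iff z commutes with every generator.
For example e is central: e·r = r = r·e; e·s = s = s·e.
Whereas r ∉ Z(G) since r·s = rs ≠ sr = s·r.
Checking each of the 60 elements this way gives Z(G) = {e}, of order 1.

Answer: {e}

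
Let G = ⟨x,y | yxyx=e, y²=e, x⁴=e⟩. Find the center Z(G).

An element z ∈ Z(G) iff z commutes with every generator.
For example x² is central: (x²)·x = x³ = x·(x²); (x²)·y = x²y = y·(x²).
Whereas x ∉ Z(G) since x·y = xy ≠ x³y = y·x.
Checking each of the 8 elements this way gives Z(G) = {e, x²}, of order 2.

Answer: {e, x²}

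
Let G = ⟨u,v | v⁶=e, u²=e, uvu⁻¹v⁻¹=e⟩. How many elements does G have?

Enumerate words in the generators, reducing via the relations: the distinct elements are
  {e, u, v, uv, v², v³, v⁴, v⁵, uv², uv³, uv⁴, uv⁵}.
No further products give new elements, so |G| = 12.

Answer: 12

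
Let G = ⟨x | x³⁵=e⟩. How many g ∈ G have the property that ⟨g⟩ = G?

G is cyclic of order 35. An element generates G iff its order is 35, and a cyclic group of order 35 has exactly φ(35) = 24 such elements.

Answer: 24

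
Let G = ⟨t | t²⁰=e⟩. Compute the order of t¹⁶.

Compute successive powers until reaching e:
  (t¹⁶)¹ = t¹⁶, (t¹⁶)² = t¹², (t¹⁶)³ = t⁸, (t¹⁶)⁴ = t⁴, (t¹⁶)⁵ = e.
The smallest positive k with (t¹⁶)ᵏ = e is 5.

Answer: 5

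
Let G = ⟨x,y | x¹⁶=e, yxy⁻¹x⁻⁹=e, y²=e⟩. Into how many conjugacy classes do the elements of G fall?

The conjugacy classes (representative and size) are:
  [e] (size 1), [x⁹] (size 2), [x²] (size 1), [x³] (size 2), [x⁴] (size 1), [x¹³] (size 2), [x⁶] (size 1), [x¹⁵] (size 2), [x⁸] (size 1), [x¹⁰] (size 1), [x¹²] (size 1), [x¹⁴] (size 1), [y] (size 2), [xy] (size 2), [x²y] (size 2), [x¹¹y] (size 2), [x⁴y] (size 2), [x¹³y] (size 2), [x¹⁴y] (size 2), [x¹⁵y] (size 2).
Class equation: 1 + 2 + 1 + 2 + 1 + 2 + 1 + 2 + 1 + 1 + 1 + 1 + 2 + 2 + 2 + 2 + 2 + 2 + 2 + 2 = 32 = |G|. So G has 20 conjugacy classes.

Answer: 20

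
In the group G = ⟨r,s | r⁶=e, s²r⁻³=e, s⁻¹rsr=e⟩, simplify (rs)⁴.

Compute successive powers of (rs), reducing at each step:
  (rs)²: (rs) · r = s;   s · s = r³
  (rs)³: (r³) · r = r⁴;   (r⁴) · s = rs⁻¹
  (rs)⁴: (rs⁻¹) · r = s⁻¹;   (s⁻¹) · s = e

Answer: e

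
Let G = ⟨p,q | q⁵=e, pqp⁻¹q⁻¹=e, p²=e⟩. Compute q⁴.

Compute successive powers of q, reducing at each step:
  q²: q · q = q²
  q³: (q²) · q = q³
  q⁴: (q³) · q = q⁴

Answer: q⁴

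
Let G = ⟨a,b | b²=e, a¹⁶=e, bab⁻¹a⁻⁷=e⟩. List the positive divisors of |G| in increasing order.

|G| = 32 = 2⁵. By Lagrange's theorem the order of any subgroup divides 32; the divisors of 32 are 1, 2, 4, 8, 16, 32.

Answer: 1, 2, 4, 8, 16, 32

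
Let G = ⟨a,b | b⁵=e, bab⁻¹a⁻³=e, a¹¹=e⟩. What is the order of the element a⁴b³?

Compute successive powers until reaching e:
  (a⁴b³)¹ = a⁴b³, (a⁴b³)² = a²b, (a⁴b³)³ = a³b⁴, (a⁴b³)⁴ = a⁸b², (a⁴b³)⁵ = e.
The smallest positive k with (a⁴b³)ᵏ = e is 5.

Answer: 5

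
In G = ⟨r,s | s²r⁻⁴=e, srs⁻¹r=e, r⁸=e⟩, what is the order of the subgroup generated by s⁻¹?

|⟨s⁻¹⟩| equals the order of s⁻¹. Compute successive powers until reaching e:
  (s⁻¹)¹ = s⁻¹, (s⁻¹)² = r⁴, (s⁻¹)³ = s, (s⁻¹)⁴ = e.
The smallest positive k with (s⁻¹)ᵏ = e is 4, so |⟨s⁻¹⟩| = 4.

Answer: 4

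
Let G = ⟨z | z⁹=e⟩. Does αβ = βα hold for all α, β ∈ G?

G has a single generator, so G is cyclic and hence abelian.

Answer: Yes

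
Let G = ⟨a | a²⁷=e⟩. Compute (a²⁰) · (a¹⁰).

Compute (a²⁰) · (a¹⁰) by multiplying left to right and reducing via the relations at each step:
  (a²⁰) · a¹⁰ = a³

Answer: a³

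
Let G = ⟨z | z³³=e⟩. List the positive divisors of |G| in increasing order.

|G| = 33 = 3 · 11. By Lagrange's theorem the order of any subgroup divides 33; the divisors of 33 are 1, 3, 11, 33.

Answer: 1, 3, 11, 33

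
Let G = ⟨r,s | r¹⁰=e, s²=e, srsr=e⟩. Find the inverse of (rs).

The order of (rs) is 2 (smallest k with (rs)ᵏ = e), so (rs)⁻¹ = (rs)¹ = rs.
Check: (rs) · (rs) → (rs) · r = s;   s · s = e, giving e as required.

Answer: rs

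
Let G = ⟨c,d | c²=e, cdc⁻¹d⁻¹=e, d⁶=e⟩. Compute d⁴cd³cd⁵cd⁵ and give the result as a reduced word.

Multiply left to right, reducing at each step:
  (d⁴) · c = cd⁴
  (cd⁴) · d³ = cd
  (cd) · c = d
  d · d⁵ = e
  e · c = c
  c · d⁵ = cd⁵

Answer: cd⁵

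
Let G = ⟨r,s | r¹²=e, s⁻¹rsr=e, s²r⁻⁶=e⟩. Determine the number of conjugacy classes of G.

The conjugacy classes (representative and size) are:
  [e] (size 1), [r¹¹] (size 2), [r²] (size 2), [r⁹] (size 2), [r⁴] (size 2), [r⁵] (size 2), [r⁶] (size 1), [r²s] (size 6), [rs] (size 6).
Class equation: 1 + 2 + 2 + 2 + 2 + 2 + 1 + 6 + 6 = 24 = |G|. So G has 9 conjugacy classes.

Answer: 9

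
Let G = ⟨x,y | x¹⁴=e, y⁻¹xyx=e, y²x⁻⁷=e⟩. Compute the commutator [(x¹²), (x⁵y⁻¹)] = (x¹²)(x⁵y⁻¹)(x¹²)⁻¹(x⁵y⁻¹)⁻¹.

[(x¹²), (x⁵y⁻¹)] = (x¹²)·(x⁵y⁻¹)·(x¹²)⁻¹·(x⁵y⁻¹)⁻¹.
  (x¹²) · (x⁵y⁻¹) = x³y⁻¹
  (x³y⁻¹) · (x²) = xy⁻¹
  (xy⁻¹) · (x⁵y) = x¹⁰

Answer: x¹⁰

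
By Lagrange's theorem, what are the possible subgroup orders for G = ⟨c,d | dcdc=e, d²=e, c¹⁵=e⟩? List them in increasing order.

|G| = 30 = 2 · 3 · 5. By Lagrange's theorem the order of any subgroup divides 30; the divisors of 30 are 1, 2, 3, 5, 6, 10, 15, 30.

Answer: 1, 2, 3, 5, 6, 10, 15, 30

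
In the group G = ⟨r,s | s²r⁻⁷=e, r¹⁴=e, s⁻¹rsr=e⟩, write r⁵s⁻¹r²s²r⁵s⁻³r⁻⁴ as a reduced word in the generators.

Multiply left to right, reducing at each step:
  (r⁵) · s⁻¹ = r⁵s⁻¹
  (r⁵s⁻¹) · r² = r³s⁻¹
  (r³s⁻¹) · s² = r³s
  (r³s) · r⁵ = r⁵s⁻¹
  (r⁵s⁻¹) · s⁻³ = r⁵
  (r⁵) · r⁻⁴ = r

Answer: r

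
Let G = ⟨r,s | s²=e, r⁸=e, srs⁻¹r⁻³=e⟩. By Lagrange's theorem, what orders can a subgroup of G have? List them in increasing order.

|G| = 16 = 2⁴. By Lagrange's theorem the order of any subgroup divides 16; the divisors of 16 are 1, 2, 4, 8, 16.

Answer: 1, 2, 4, 8, 16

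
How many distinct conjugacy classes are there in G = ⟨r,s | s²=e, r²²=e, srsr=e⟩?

The conjugacy classes (representative and size) are:
  [e] (size 1), [r] (size 2), [r²] (size 2), [r¹⁹] (size 2), [r⁴] (size 2), [r⁵] (size 2), [r⁶] (size 2), [r⁷] (size 2), [r⁸] (size 2), [r¹³] (size 2), [r¹⁰] (size 2), [r¹¹] (size 1), [r⁶s] (size 11), [rs] (size 11).
Class equation: 1 + 2 + 2 + 2 + 2 + 2 + 2 + 2 + 2 + 2 + 2 + 1 + 11 + 11 = 44 = |G|. So G has 14 conjugacy classes.

Answer: 14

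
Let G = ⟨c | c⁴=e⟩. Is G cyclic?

|G| = 4. The element c has order 4 (its powers give 4 distinct elements), so ⟨c⟩ = G and G is cyclic.

Answer: Yes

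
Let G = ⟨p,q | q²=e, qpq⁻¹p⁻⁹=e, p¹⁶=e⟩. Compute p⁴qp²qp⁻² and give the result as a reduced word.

Multiply left to right, reducing at each step:
  (p⁴) · q = p⁴q
  (p⁴q) · p² = p⁶q
  (p⁶q) · q = p⁶
  (p⁶) · p⁻² = p⁴

Answer: p⁴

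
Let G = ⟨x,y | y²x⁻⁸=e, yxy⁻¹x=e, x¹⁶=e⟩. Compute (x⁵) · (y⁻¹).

Compute (x⁵) · (y⁻¹) by multiplying left to right and reducing via the relations at each step:
  (x⁵) · y⁻¹ = x⁵y⁻¹

Answer: x⁵y⁻¹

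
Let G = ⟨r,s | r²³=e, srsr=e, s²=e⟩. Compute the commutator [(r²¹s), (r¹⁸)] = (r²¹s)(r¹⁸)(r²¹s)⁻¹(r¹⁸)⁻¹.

[(r²¹s), (r¹⁸)] = (r²¹s)·(r¹⁸)·(r²¹s)⁻¹·(r¹⁸)⁻¹.
  (r²¹s) · (r¹⁸) = r³s
  (r³s) · (r²¹s) = r⁵
  (r⁵) · (r⁵) = r¹⁰

Answer: r¹⁰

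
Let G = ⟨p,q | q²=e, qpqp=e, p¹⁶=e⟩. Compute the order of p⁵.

Compute successive powers until reaching e:
  (p⁵)¹ = p⁵, (p⁵)² = p¹⁰, (p⁵)³ = p¹⁵, (p⁵)⁴ = p⁴, (p⁵)⁵ = p⁹, (p⁵)⁶ = p¹⁴, (p⁵)⁷ = p³, (p⁵)⁸ = p⁸, (p⁵)⁹ = p¹³, (p⁵)¹⁰ = p², (p⁵)¹¹ = p⁷, (p⁵)¹² = p¹², (p⁵)¹³ = p, (p⁵)¹⁴ = p⁶, (p⁵)¹⁵ = p¹¹, (p⁵)¹⁶ = e.
The smallest positive k with (p⁵)ᵏ = e is 16.

Answer: 16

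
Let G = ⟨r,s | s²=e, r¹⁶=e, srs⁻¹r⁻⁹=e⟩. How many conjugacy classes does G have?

The conjugacy classes (representative and size) are:
  [e] (size 1), [r⁹] (size 2), [r²] (size 1), [r³] (size 2), [r⁴] (size 1), [r¹³] (size 2), [r⁶] (size 1), [r¹⁵] (size 2), [r⁸] (size 1), [r¹⁰] (size 1), [r¹²] (size 1), [r¹⁴] (size 1), [s] (size 2), [rs] (size 2), [r²s] (size 2), [r¹¹s] (size 2), [r⁴s] (size 2), [r¹³s] (size 2), [r¹⁴s] (size 2), [r¹⁵s] (size 2).
Class equation: 1 + 2 + 1 + 2 + 1 + 2 + 1 + 2 + 1 + 1 + 1 + 1 + 2 + 2 + 2 + 2 + 2 + 2 + 2 + 2 = 32 = |G|. So G has 20 conjugacy classes.

Answer: 20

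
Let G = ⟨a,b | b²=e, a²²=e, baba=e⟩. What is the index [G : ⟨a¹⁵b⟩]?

First find ord(a¹⁵b) by computing successive powers:
  (a¹⁵b)¹ = a¹⁵b, (a¹⁵b)² = e.
So |⟨a¹⁵b⟩| = ord(a¹⁵b) = 2. With |G| = 44, by Lagrange [G : ⟨a¹⁵b⟩] = 44/2 = 22.

Answer: 22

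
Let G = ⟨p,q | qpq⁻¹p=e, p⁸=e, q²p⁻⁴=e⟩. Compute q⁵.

Compute successive powers of q, reducing at each step:
  q²: q · q = p⁴
  q³: (p⁴) · q = q⁻¹
  q⁴: (q⁻¹) · q = e
  q⁵: e · q = q

Answer: q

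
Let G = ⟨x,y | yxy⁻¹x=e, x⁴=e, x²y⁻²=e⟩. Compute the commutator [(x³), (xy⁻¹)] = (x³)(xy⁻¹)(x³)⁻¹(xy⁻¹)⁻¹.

[(x³), (xy⁻¹)] = (x³)·(xy⁻¹)·(x³)⁻¹·(xy⁻¹)⁻¹.
  (x³) · (xy⁻¹) = y⁻¹
  (y⁻¹) · x = xy
  (xy) · (xy) = x²

Answer: x²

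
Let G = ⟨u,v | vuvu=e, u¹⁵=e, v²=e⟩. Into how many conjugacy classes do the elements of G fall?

The conjugacy classes (representative and size) are:
  [e] (size 1), [u¹⁴] (size 2), [u²] (size 2), [u³] (size 2), [u⁴] (size 2), [u¹⁰] (size 2), [u⁹] (size 2), [u⁷] (size 2), [u¹³v] (size 15).
Class equation: 1 + 2 + 2 + 2 + 2 + 2 + 2 + 2 + 15 = 30 = |G|. So G has 9 conjugacy classes.

Answer: 9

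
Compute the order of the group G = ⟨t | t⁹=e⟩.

G is generated by a single element, so G is cyclic. The relator gives t⁹ = e and no smaller power is forced to be e, so the 9 powers {e, t, t², t³, t⁴, t⁵, t⁶, t⁷, t⁸} are distinct. Hence |G| = 9.

Answer: 9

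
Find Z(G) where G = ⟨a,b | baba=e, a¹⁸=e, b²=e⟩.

An element z ∈ Z(G) iff z commutes with every generator.
For example a⁹ is central: (a⁹)·a = a¹⁰ = a·(a⁹); (a⁹)·b = a⁹b = b·(a⁹).
Whereas a ∉ Z(G) since a·b = ab ≠ a¹⁷b = b·a.
Checking each of the 36 elements this way gives Z(G) = {e, a⁹}, of order 2.

Answer: {e, a⁹}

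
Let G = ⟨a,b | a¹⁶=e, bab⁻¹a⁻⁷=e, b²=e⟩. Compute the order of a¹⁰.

Compute successive powers until reaching e:
  (a¹⁰)¹ = a¹⁰, (a¹⁰)² = a⁴, (a¹⁰)³ = a¹⁴, (a¹⁰)⁴ = a⁸, (a¹⁰)⁵ = a², (a¹⁰)⁶ = a¹², (a¹⁰)⁷ = a⁶, (a¹⁰)⁸ = e.
The smallest positive k with (a¹⁰)ᵏ = e is 8.

Answer: 8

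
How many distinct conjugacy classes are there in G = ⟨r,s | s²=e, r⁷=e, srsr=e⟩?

The conjugacy classes (representative and size) are:
  [e] (size 1), [r⁶] (size 2), [r⁵] (size 2), [r⁴] (size 2), [rs] (size 7).
Class equation: 1 + 2 + 2 + 2 + 7 = 14 = |G|. So G has 5 conjugacy classes.

Answer: 5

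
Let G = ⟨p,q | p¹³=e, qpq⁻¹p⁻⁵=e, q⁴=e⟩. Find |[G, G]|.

G' = [G, G] is generated by all commutators. The generator-pair commutators are: [p, q] = p⁹.
The subgroup they normally generate is {e, p, p², p³, p⁴, p⁵, p⁶, p⁷, p⁸, p⁹, p¹⁰, p¹¹, p¹²}, of order 13.
Check: |G/G'| = 52/13 = 4 is the order of the abelianisation.

Answer: 13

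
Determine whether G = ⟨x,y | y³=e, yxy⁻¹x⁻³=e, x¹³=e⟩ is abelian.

x·y = xy but y·x = x³y, so x·y ≠ y·x and G is not abelian.

Answer: No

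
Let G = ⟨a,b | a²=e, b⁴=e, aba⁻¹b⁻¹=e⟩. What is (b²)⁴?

Compute successive powers of (b²), reducing at each step:
  (b²)²: (b²) · b² = e
  (b²)³: e · b² = b²
  (b²)⁴: (b²) · b² = e

Answer: e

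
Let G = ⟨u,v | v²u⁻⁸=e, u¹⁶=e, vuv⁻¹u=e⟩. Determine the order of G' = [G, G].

G' = [G, G] is generated by all commutators. The generator-pair commutators are: [u, v] = u².
The subgroup they normally generate is {e, u², u⁴, u⁶, u⁸, u¹⁰, u¹², u¹⁴}, of order 8.
Check: |G/G'| = 32/8 = 4 is the order of the abelianisation.

Answer: 8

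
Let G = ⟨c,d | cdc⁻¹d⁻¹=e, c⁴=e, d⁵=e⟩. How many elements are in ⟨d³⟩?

|⟨d³⟩| equals the order of d³. Compute successive powers until reaching e:
  (d³)¹ = d³, (d³)² = d, (d³)³ = d⁴, (d³)⁴ = d², (d³)⁵ = e.
The smallest positive k with (d³)ᵏ = e is 5, so |⟨d³⟩| = 5.

Answer: 5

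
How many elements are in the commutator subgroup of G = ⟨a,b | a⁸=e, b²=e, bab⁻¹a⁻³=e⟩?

G' = [G, G] is generated by all commutators. The generator-pair commutators are: [a, b] = a⁶.
The subgroup they normally generate is {e, a², a⁴, a⁶}, of order 4.
Check: |G/G'| = 16/4 = 4 is the order of the abelianisation.

Answer: 4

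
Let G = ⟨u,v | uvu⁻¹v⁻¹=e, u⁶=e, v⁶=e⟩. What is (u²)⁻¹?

The order of (u²) is 3 (smallest k with (u²)ᵏ = e), so (u²)⁻¹ = (u²)² = u⁴.
Check: (u²) · (u⁴) → (u²) · u⁴ = e, giving e as required.

Answer: u⁴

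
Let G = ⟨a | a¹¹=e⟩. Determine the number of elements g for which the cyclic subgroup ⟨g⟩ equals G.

G is cyclic of order 11. An element generates G iff its order is 11, and a cyclic group of order 11 has exactly φ(11) = 10 such elements.

Answer: 10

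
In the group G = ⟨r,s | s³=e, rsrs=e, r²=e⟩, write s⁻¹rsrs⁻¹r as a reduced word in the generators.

Multiply left to right, reducing at each step:
  (s²) · r = rs
  (rs) · s = rs²
  (rs²) · r = s
  s · s⁻¹ = e
  e · r = r

Answer: r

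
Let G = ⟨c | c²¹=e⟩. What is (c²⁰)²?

Compute successive powers of (c²⁰), reducing at each step:
  (c²⁰)²: (c²⁰) · c²⁰ = c¹⁹

Answer: c¹⁹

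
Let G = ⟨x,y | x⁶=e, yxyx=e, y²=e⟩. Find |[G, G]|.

G' = [G, G] is generated by all commutators. The generator-pair commutators are: [x, y] = x².
The subgroup they normally generate is {e, x², x⁴}, of order 3.
Check: |G/G'| = 12/3 = 4 is the order of the abelianisation.

Answer: 3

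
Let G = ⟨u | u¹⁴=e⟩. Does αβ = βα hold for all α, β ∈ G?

G has a single generator, so G is cyclic and hence abelian.

Answer: Yes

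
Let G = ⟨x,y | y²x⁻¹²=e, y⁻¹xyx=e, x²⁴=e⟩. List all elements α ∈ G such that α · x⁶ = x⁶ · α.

⟨x⁶⟩ ⊆ C_G(x⁶) since powers of x⁶ commute with x⁶; so |C_G(x⁶)| ≥ |⟨x⁶⟩| = 4.
By orbit–stabilizer, |C_G(x⁶)| = |G| / |conj. class of x⁶| = 48 / 2 = 24.
The 24 elements commuting with x⁶ are {e, x, x², x³, x⁴, x⁵, x⁶, x⁷, x⁸, x⁹, x¹⁰, x¹¹, x¹², x¹³, x¹⁴, x¹⁵, x¹⁶, x¹⁷, x¹⁸, x¹⁹, x²⁰, x²¹, x²², x²³}.

Answer: {e, x, x², x³, x⁴, x⁵, x⁶, x⁷, x⁸, x⁹, x¹⁰, x¹¹, x¹², x¹³, x¹⁴, x¹⁵, x¹⁶, x¹⁷, x¹⁸, x¹⁹, x²⁰, x²¹, x²², x²³}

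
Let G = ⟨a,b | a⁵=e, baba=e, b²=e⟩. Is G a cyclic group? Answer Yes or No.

Every cyclic group is abelian. But a·b = ab while b·a = a⁴b, so a·b ≠ b·a and G is not abelian. Hence G is not cyclic.

Answer: No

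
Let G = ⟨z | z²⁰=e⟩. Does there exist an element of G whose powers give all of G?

|G| = 20. The element z has order 20 (its powers give 20 distinct elements), so ⟨z⟩ = G and G is cyclic.

Answer: Yes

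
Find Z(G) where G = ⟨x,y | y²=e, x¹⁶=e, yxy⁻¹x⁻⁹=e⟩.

An element z ∈ Z(G) iff z commutes with every generator.
For example x² is central: (x²)·x = x³ = x·(x²); (x²)·y = x²y = y·(x²).
Whereas x ∉ Z(G) since x·y = xy ≠ x⁹y = y·x.
Checking each of the 32 elements this way gives Z(G) = {e, x², x⁴, x⁶, x⁸, x¹⁰, x¹², x¹⁴}, of order 8.

Answer: {e, x², x⁴, x⁶, x⁸, x¹⁰, x¹², x¹⁴}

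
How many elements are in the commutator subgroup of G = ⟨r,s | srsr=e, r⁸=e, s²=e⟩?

G' = [G, G] is generated by all commutators. The generator-pair commutators are: [r, s] = r².
The subgroup they normally generate is {e, r², r⁴, r⁶}, of order 4.
Check: |G/G'| = 16/4 = 4 is the order of the abelianisation.

Answer: 4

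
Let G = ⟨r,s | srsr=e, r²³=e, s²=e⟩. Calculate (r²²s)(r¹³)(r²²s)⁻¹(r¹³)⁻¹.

[(r²²s), (r¹³)] = (r²²s)·(r¹³)·(r²²s)⁻¹·(r¹³)⁻¹.
  (r²²s) · (r¹³) = r⁹s
  (r⁹s) · (r²²s) = r¹⁰
  (r¹⁰) · (r¹⁰) = r²⁰

Answer: r²⁰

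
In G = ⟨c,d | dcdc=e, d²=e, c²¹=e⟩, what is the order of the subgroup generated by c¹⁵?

|⟨c¹⁵⟩| equals the order of c¹⁵. Compute successive powers until reaching e:
  (c¹⁵)¹ = c¹⁵, (c¹⁵)² = c⁹, (c¹⁵)³ = c³, (c¹⁵)⁴ = c¹⁸, (c¹⁵)⁵ = c¹², (c¹⁵)⁶ = c⁶, (c¹⁵)⁷ = e.
The smallest positive k with (c¹⁵)ᵏ = e is 7, so |⟨c¹⁵⟩| = 7.

Answer: 7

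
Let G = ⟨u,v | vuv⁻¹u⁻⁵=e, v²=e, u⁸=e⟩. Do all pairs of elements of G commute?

u·v = uv but v·u = u⁵v, so u·v ≠ v·u and G is not abelian.

Answer: No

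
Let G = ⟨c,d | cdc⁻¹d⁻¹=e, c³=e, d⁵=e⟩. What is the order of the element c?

Compute successive powers until reaching e:
  c¹ = c, c² = c², c³ = e.
The smallest positive k with cᵏ = e is 3.

Answer: 3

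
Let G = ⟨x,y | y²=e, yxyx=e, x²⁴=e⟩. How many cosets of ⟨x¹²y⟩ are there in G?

First find ord(x¹²y) by computing successive powers:
  (x¹²y)¹ = x¹²y, (x¹²y)² = e.
So |⟨x¹²y⟩| = ord(x¹²y) = 2. With |G| = 48, by Lagrange [G : ⟨x¹²y⟩] = 48/2 = 24.

Answer: 24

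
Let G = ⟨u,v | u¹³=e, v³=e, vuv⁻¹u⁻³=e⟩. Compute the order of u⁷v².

Compute successive powers until reaching e:
  (u⁷v²)¹ = u⁷v², (u⁷v²)² = u⁵v, (u⁷v²)³ = e.
The smallest positive k with (u⁷v²)ᵏ = e is 3.

Answer: 3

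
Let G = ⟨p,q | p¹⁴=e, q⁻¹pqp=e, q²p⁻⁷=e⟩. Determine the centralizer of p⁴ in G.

⟨p⁴⟩ ⊆ C_G(p⁴) since powers of p⁴ commute with p⁴; so |C_G(p⁴)| ≥ |⟨p⁴⟩| = 7.
By orbit–stabilizer, |C_G(p⁴)| = |G| / |conj. class of p⁴| = 28 / 2 = 14.
The 14 elements commuting with p⁴ are {e, p, p², p³, p⁴, p⁵, p⁶, p⁷, p⁸, p⁹, p¹⁰, p¹¹, p¹², p¹³}.

Answer: {e, p, p², p³, p⁴, p⁵, p⁶, p⁷, p⁸, p⁹, p¹⁰, p¹¹, p¹², p¹³}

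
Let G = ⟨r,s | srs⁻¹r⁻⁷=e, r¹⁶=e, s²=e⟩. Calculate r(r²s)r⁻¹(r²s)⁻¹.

[r, (r²s)] = r·(r²s)·r⁻¹·(r²s)⁻¹.
  r · (r²s) = r³s
  (r³s) · (r¹⁵) = r¹²s
  (r¹²s) · (r²s) = r¹⁰

Answer: r¹⁰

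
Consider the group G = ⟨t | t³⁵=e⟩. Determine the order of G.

G is generated by a single element, so G is cyclic. The relator gives t³⁵ = e and no smaller power is forced to be e, so the 35 powers {e, t, t², t³, t⁴, t⁵, t⁶, t⁷, t⁸, t⁹, t²², t²³, t²¹, t²⁰, t²⁴, t²⁵, t²⁶, t²⁷, t²⁸, t²⁹, t³², t³³, t³¹, t³⁰, t³⁴, t¹², t¹³, t¹¹, t¹⁰, t¹⁴, t¹⁵, t¹⁶, t¹⁷, t¹⁸, t¹⁹} are distinct. Hence |G| = 35.

Answer: 35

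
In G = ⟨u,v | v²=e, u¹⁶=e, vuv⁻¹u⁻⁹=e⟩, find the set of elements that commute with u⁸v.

⟨u⁸v⟩ ⊆ C_G(u⁸v) since powers of u⁸v commute with u⁸v; so |C_G(u⁸v)| ≥ |⟨u⁸v⟩| = 2.
By orbit–stabilizer, |C_G(u⁸v)| = |G| / |conj. class of u⁸v| = 32 / 2 = 16.
The 16 elements commuting with u⁸v are {e, u², u⁴, u⁶, u⁸, u¹⁰, u¹², u¹⁴, v, u¹⁰v, u²v, u¹²v, u⁴v, u¹⁴v, u⁶v, u⁸v}.

Answer: {e, u², u⁴, u⁶, u⁸, u¹⁰, u¹², u¹⁴, v, u¹⁰v, u²v, u¹²v, u⁴v, u¹⁴v, u⁶v, u⁸v}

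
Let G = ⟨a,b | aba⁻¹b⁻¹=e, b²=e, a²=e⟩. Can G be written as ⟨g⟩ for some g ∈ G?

|G| = 4, but the maximum element order in G is 2 < 4. No single element generates all of G, so G is not cyclic.

Answer: No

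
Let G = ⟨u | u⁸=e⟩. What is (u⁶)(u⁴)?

Compute (u⁶) · (u⁴) by multiplying left to right and reducing via the relations at each step:
  (u⁶) · u⁴ = u²

Answer: u²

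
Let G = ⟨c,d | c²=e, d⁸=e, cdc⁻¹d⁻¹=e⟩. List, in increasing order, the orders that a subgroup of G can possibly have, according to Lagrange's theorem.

|G| = 16 = 2⁴. By Lagrange's theorem the order of any subgroup divides 16; the divisors of 16 are 1, 2, 4, 8, 16.

Answer: 1, 2, 4, 8, 16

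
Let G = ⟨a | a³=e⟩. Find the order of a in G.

Compute successive powers until reaching e:
  a¹ = a, a² = a², a³ = e.
The smallest positive k with aᵏ = e is 3.

Answer: 3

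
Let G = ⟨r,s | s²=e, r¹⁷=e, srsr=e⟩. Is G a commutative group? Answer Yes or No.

r·s = rs but s·r = r¹⁶s, so r·s ≠ s·r and G is not abelian.

Answer: No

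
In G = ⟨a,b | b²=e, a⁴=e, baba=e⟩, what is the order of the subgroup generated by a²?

|⟨a²⟩| equals the order of a². Compute successive powers until reaching e:
  (a²)¹ = a², (a²)² = e.
The smallest positive k with (a²)ᵏ = e is 2, so |⟨a²⟩| = 2.

Answer: 2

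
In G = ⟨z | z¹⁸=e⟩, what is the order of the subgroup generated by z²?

|⟨z²⟩| equals the order of z². Compute successive powers until reaching e:
  (z²)¹ = z², (z²)² = z⁴, (z²)³ = z⁶, (z²)⁴ = z⁸, (z²)⁵ = z¹⁰, (z²)⁶ = z¹², (z²)⁷ = z¹⁴, (z²)⁸ = z¹⁶, (z²)⁹ = e.
The smallest positive k with (z²)ᵏ = e is 9, so |⟨z²⟩| = 9.

Answer: 9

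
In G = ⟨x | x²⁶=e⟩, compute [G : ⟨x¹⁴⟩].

First find ord(x¹⁴) by computing successive powers:
  (x¹⁴)¹ = x¹⁴, (x¹⁴)² = x², (x¹⁴)³ = x¹⁶, (x¹⁴)⁴ = x⁴, (x¹⁴)⁵ = x¹⁸, (x¹⁴)⁶ = x⁶, (x¹⁴)⁷ = x²⁰, (x¹⁴)⁸ = x⁸, (x¹⁴)⁹ = x²², (x¹⁴)¹⁰ = x¹⁰, (x¹⁴)¹¹ = x²⁴, (x¹⁴)¹² = x¹², (x¹⁴)¹³ = e.
So |⟨x¹⁴⟩| = ord(x¹⁴) = 13. With |G| = 26, by Lagrange [G : ⟨x¹⁴⟩] = 26/13 = 2.

Answer: 2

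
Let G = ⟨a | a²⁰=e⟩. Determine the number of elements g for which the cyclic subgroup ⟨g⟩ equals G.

G is cyclic of order 20. An element generates G iff its order is 20, and a cyclic group of order 20 has exactly φ(20) = 8 such elements.

Answer: 8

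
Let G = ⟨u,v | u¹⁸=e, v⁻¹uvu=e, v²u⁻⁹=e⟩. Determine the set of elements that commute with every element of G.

An element z ∈ Z(G) iff z commutes with every generator.
For example u⁹ is central: (u⁹)·u = u¹⁰ = u·(u⁹); (u⁹)·v = v⁻¹ = v·(u⁹).
Whereas u ∉ Z(G) since u·v = uv ≠ u⁸v⁻¹ = v·u.
Checking each of the 36 elements this way gives Z(G) = {e, u⁹}, of order 2.

Answer: {e, u⁹}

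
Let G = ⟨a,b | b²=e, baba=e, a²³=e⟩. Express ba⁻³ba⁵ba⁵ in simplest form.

Multiply left to right, reducing at each step:
  b · a⁻³ = a³b
  (a³b) · b = a³
  (a³) · a⁵ = a⁸
  (a⁸) · b = a⁸b
  (a⁸b) · a⁵ = a³b

Answer: a³b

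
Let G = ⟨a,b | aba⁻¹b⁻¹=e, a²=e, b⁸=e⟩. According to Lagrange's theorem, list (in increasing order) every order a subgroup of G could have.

|G| = 16 = 2⁴. By Lagrange's theorem the order of any subgroup divides 16; the divisors of 16 are 1, 2, 4, 8, 16.

Answer: 1, 2, 4, 8, 16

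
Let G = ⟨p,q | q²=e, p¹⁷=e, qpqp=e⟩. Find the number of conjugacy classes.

The conjugacy classes (representative and size) are:
  [e] (size 1), [p¹⁶] (size 2), [p²] (size 2), [p³] (size 2), [p¹³] (size 2), [p¹²] (size 2), [p⁶] (size 2), [p¹⁰] (size 2), [p⁹] (size 2), [p⁷q] (size 17).
Class equation: 1 + 2 + 2 + 2 + 2 + 2 + 2 + 2 + 2 + 17 = 34 = |G|. So G has 10 conjugacy classes.

Answer: 10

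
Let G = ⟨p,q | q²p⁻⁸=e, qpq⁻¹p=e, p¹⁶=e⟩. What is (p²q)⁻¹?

The order of (p²q) is 4 (smallest k with (p²q)ᵏ = e), so (p²q)⁻¹ = (p²q)³ = p²q⁻¹.
Check: (p²q) · (p²q⁻¹) → (p²q) · p² = q;   q · q⁻¹ = e, giving e as required.

Answer: p²q⁻¹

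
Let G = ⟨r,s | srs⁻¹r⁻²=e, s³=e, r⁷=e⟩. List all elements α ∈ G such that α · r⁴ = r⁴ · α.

⟨r⁴⟩ ⊆ C_G(r⁴) since powers of r⁴ commute with r⁴; so |C_G(r⁴)| ≥ |⟨r⁴⟩| = 7.
By orbit–stabilizer, |C_G(r⁴)| = |G| / |conj. class of r⁴| = 21 / 3 = 7.
The 7 elements commuting with r⁴ are {e, r, r², r³, r⁴, r⁵, r⁶}.

Answer: {e, r, r², r³, r⁴, r⁵, r⁶}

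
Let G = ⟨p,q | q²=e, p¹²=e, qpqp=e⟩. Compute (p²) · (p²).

Compute (p²) · (p²) by multiplying left to right and reducing via the relations at each step:
  (p²) · p² = p⁴

Answer: p⁴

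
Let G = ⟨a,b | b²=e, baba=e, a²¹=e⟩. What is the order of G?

Enumerate words in the generators, reducing via the relations: the distinct elements are
  {a, b, e, ab, a², a³, a⁴, a⁵, a⁶, a⁷, a⁸, a⁹, a²b, a²⁰, a³b, a¹², a¹³, a¹¹, a¹⁰, a¹⁴, a¹⁵, a¹⁶, a¹⁷, a¹⁸, a¹⁹, a⁴b, a⁵b, a⁶b, a⁷b, a⁸b, a⁹b, a²⁰b, a¹²b, a¹³b, a¹¹b, a¹⁰b, a¹⁴b, a¹⁵b, a¹⁶b, a¹⁷b, a¹⁸b, a¹⁹b}.
No further products give new elements, so |G| = 42.

Answer: 42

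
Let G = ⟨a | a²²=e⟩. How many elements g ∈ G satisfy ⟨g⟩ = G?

G is cyclic of order 22. An element generates G iff its order is 22, and a cyclic group of order 22 has exactly φ(22) = 10 such elements.

Answer: 10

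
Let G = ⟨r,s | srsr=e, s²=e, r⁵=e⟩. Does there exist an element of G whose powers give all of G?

Every cyclic group is abelian. But r·s = rs while s·r = r⁴s, so r·s ≠ s·r and G is not abelian. Hence G is not cyclic.

Answer: No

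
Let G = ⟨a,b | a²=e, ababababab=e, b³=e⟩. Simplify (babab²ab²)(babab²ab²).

Compute (babab²ab²) · (babab²ab²) by multiplying left to right and reducing via the relations at each step:
  (babab²ab²) · b = babab²a
  (babab²a) · a = babab²
  (babab²) · b = baba
  (baba) · a = bab
  (bab) · b² = ba
  (ba) · a = b
  b · b² = e

Answer: e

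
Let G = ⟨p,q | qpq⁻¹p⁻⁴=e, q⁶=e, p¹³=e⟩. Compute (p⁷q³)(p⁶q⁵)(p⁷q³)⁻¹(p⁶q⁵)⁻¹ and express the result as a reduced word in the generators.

[(p⁷q³), (p⁶q⁵)] = (p⁷q³)·(p⁶q⁵)·(p⁷q³)⁻¹·(p⁶q⁵)⁻¹.
  (p⁷q³) · (p⁶q⁵) = pq²
  (pq²) · (p⁷q³) = p⁹q⁵
  (p⁹q⁵) · (p²q) = p³

Answer: p³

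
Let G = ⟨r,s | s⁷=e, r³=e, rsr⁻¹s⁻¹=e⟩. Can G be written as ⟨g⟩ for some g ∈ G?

|G| = 21. The element rs has order 21 (its powers give 21 distinct elements), so ⟨rs⟩ = G and G is cyclic.

Answer: Yes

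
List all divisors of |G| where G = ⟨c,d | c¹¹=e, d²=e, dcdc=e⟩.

|G| = 22 = 2 · 11. By Lagrange's theorem the order of any subgroup divides 22; the divisors of 22 are 1, 2, 11, 22.

Answer: 1, 2, 11, 22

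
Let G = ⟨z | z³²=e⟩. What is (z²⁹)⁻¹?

The order of (z²⁹) is 32 (smallest k with (z²⁹)ᵏ = e), so (z²⁹)⁻¹ = (z²⁹)³¹ = z³.
Check: (z²⁹) · (z³) → (z²⁹) · z³ = e, giving e as required.

Answer: z³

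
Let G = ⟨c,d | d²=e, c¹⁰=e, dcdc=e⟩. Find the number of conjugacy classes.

The conjugacy classes (representative and size) are:
  [e] (size 1), [c] (size 2), [c²] (size 2), [c³] (size 2), [c⁴] (size 2), [c⁵] (size 1), [c²d] (size 5), [c³d] (size 5).
Class equation: 1 + 2 + 2 + 2 + 2 + 1 + 5 + 5 = 20 = |G|. So G has 8 conjugacy classes.

Answer: 8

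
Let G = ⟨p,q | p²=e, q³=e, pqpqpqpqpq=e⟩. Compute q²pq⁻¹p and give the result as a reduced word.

Multiply left to right, reducing at each step:
  (q²) · p = q²p
  (q²p) · q⁻¹ = q²pq²
  (q²pq²) · p = q²pq²p

Answer: q²pq²p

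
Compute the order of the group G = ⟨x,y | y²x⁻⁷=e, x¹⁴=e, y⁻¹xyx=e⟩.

Enumerate words in the generators, reducing via the relations: the distinct elements are
  {e, x, y, xy, x², x³, x⁴, x⁵, x⁶, x⁷, x⁸, x⁹, x²y, x³y, x¹², x¹³, x¹¹, x¹⁰, x⁴y, x⁵y, x⁶y, y⁻¹, xy⁻¹, x²y⁻¹, x³y⁻¹, x⁴y⁻¹, x⁵y⁻¹, x⁶y⁻¹}.
No further products give new elements, so |G| = 28.

Answer: 28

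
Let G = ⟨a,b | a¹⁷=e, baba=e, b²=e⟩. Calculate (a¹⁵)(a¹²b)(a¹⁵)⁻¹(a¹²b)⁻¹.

[(a¹⁵), (a¹²b)] = (a¹⁵)·(a¹²b)·(a¹⁵)⁻¹·(a¹²b)⁻¹.
  (a¹⁵) · (a¹²b) = a¹⁰b
  (a¹⁰b) · (a²) = a⁸b
  (a⁸b) · (a¹²b) = a¹³

Answer: a¹³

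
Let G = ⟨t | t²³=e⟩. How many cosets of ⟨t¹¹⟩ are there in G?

First find ord(t¹¹) by computing successive powers:
  (t¹¹)¹ = t¹¹, (t¹¹)² = t²², (t¹¹)³ = t¹⁰, (t¹¹)⁴ = t²¹, (t¹¹)⁵ = t⁹, (t¹¹)⁶ = t²⁰, (t¹¹)⁷ = t⁸, (t¹¹)⁸ = t¹⁹, (t¹¹)⁹ = t⁷, (t¹¹)¹⁰ = t¹⁸, (t¹¹)¹¹ = t⁶, (t¹¹)¹² = t¹⁷, (t¹¹)¹³ = t⁵, (t¹¹)¹⁴ = t¹⁶, (t¹¹)¹⁵ = t⁴, (t¹¹)¹⁶ = t¹⁵, (t¹¹)¹⁷ = t³, (t¹¹)¹⁸ = t¹⁴, (t¹¹)¹⁹ = t², (t¹¹)²⁰ = t¹³, (t¹¹)²¹ = t, (t¹¹)²² = t¹², (t¹¹)²³ = e.
So |⟨t¹¹⟩| = ord(t¹¹) = 23. With |G| = 23, by Lagrange [G : ⟨t¹¹⟩] = 23/23 = 1.

Answer: 1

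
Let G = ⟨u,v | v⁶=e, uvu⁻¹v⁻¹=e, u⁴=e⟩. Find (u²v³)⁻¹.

The order of (u²v³) is 2 (smallest k with (u²v³)ᵏ = e), so (u²v³)⁻¹ = (u²v³)¹ = u²v³.
Check: (u²v³) · (u²v³) → (u²v³) · u² = v³;   (v³) · v³ = e, giving e as required.

Answer: u²v³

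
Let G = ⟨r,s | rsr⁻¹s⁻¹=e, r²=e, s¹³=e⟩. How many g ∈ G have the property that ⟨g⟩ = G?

G is cyclic of order 26. An element generates G iff its order is 26, and a cyclic group of order 26 has exactly φ(26) = 12 such elements.

Answer: 12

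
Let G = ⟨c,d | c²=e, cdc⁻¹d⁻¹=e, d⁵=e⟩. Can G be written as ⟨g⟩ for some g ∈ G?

|G| = 10. The element cd has order 10 (its powers give 10 distinct elements), so ⟨cd⟩ = G and G is cyclic.

Answer: Yes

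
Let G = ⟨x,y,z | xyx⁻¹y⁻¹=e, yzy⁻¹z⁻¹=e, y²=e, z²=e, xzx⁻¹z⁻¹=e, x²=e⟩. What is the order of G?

Enumerate words in the generators, reducing via the relations: the distinct elements are
  {e, x, y, z, xy, xz, yz, xyz}.
No further products give new elements, so |G| = 8.

Answer: 8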